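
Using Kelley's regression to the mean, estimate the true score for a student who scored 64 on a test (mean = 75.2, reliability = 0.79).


T_est = rxx * X + (1 - rxx) * mean
T_est = 0.79 * 64 + 0.21 * 75.2
T_est = 50.56 + 15.792
T_est = 66.352

66.352


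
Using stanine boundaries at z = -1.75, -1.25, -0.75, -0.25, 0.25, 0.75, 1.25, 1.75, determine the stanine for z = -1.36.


Stanine boundaries: [-1.75, -1.25, -0.75, -0.25, 0.25, 0.75, 1.25, 1.75]
z = -1.36
Check each boundary:
  z >= -1.75 -> could be stanine 2
  z < -1.25
  z < -0.75
  z < -0.25
  z < 0.25
  z < 0.75
  z < 1.25
  z < 1.75
Highest qualifying boundary gives stanine = 2

2


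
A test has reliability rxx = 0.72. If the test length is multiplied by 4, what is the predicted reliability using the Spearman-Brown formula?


r_new = (n * rxx) / (1 + (n-1) * rxx)
r_new = (4 * 0.72) / (1 + 3 * 0.72)
r_new = 2.88 / 3.16
r_new = 0.9114

0.9114


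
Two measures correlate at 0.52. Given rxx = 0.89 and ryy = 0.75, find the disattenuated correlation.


r_corrected = rxy / sqrt(rxx * ryy)
= 0.52 / sqrt(0.89 * 0.75)
= 0.52 / sqrt(0.6675)
= 0.52 / 0.817007
r_corrected = 0.6365

0.6365


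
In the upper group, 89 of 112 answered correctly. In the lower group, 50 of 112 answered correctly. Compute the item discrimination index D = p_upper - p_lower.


p_upper = 89/112 = 0.7946
p_lower = 50/112 = 0.4464
D = 0.7946 - 0.4464 = 0.3482

0.3482


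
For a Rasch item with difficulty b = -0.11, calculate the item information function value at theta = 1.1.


P = 1/(1+exp(-(1.1--0.11))) = 0.7703
I = P*(1-P) = 0.7703 * 0.2297
I = 0.1769

0.1769


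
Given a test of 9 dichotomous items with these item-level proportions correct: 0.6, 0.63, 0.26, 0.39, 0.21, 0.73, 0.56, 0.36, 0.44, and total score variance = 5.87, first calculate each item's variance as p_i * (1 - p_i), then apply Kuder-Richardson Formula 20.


For each item, compute p_i * q_i:
  Item 1: 0.6 * 0.4 = 0.24
  Item 2: 0.63 * 0.37 = 0.2331
  Item 3: 0.26 * 0.74 = 0.1924
  Item 4: 0.39 * 0.61 = 0.2379
  Item 5: 0.21 * 0.79 = 0.1659
  Item 6: 0.73 * 0.27 = 0.1971
  Item 7: 0.56 * 0.44 = 0.2464
  Item 8: 0.36 * 0.64 = 0.2304
  Item 9: 0.44 * 0.56 = 0.2464
Sum(p_i * q_i) = 0.24 + 0.2331 + 0.1924 + 0.2379 + 0.1659 + 0.1971 + 0.2464 + 0.2304 + 0.2464 = 1.9896
KR-20 = (k/(k-1)) * (1 - Sum(p_i*q_i) / Var_total)
= (9/8) * (1 - 1.9896/5.87)
= 1.125 * 0.6611
KR-20 = 0.7437

0.7437


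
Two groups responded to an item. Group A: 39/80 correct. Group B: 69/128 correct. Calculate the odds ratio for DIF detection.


Odds_A = 39/41 = 0.9512
Odds_B = 69/59 = 1.1695
OR = Odds_A / Odds_B = 0.9512 / 1.1695
Exactly, OR = (39 * 59) / (41 * 69) = 2301 / 2829
OR = 0.8134

0.8134


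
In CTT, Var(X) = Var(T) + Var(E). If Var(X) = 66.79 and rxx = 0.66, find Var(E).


var_true = rxx * var_obs = 0.66 * 66.79 = 44.0814
var_error = var_obs - var_true
var_error = 66.79 - 44.0814
var_error = 22.7086

22.7086


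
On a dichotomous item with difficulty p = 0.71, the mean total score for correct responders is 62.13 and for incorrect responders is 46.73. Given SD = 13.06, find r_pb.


q = 1 - p = 0.29
rpb = ((M1 - M0) / SD) * sqrt(p * q)
rpb = ((62.13 - 46.73) / 13.06) * sqrt(0.71 * 0.29)
rpb = 0.5351

0.5351


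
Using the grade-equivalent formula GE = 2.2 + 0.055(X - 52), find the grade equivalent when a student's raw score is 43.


raw - median = 43 - 52 = -9
slope * diff = 0.055 * -9 = -0.495
GE = 2.2 + -0.495
GE = 1.705

1.705


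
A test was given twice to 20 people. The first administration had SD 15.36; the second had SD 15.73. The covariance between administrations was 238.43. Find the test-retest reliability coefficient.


r = cov(X,Y) / (SD_X * SD_Y)
r = 238.43 / (15.36 * 15.73)
r = 238.43 / 241.6128
r = 0.9868

0.9868


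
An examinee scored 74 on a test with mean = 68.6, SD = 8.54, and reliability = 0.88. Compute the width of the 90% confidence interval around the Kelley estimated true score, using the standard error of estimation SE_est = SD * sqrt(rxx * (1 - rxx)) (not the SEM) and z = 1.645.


True score estimate = 0.88*74 + 0.12*68.6 = 73.352
SE_est = SD * sqrt(rxx * (1 - rxx)) = 8.54 * sqrt(0.88 * 0.12) = 8.54 * sqrt(0.1056) = 2.775172
CI = T_est +/- z * SE_est, so width = 2 * z * SE_est = 2 * 1.645 * 2.775172
Width = 9.1303

9.1303


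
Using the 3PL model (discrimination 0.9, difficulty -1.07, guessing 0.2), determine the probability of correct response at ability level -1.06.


logit = 0.9*(-1.06 - -1.07) = 0.009
P* = 1/(1 + exp(-0.009)) = 0.5022
P = 0.2 + (1 - 0.2) * 0.5022
P = 0.6018

0.6018


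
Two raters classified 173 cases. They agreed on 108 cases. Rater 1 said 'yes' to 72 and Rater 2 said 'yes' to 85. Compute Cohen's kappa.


P_o = 108/173 = 0.624277
P_e = (72*85 + 101*88) / 29929 = 0.501453
kappa = (P_o - P_e) / (1 - P_e)
kappa = (0.624277 - 0.501453) / (1 - 0.501453)
kappa = 0.2464

0.2464


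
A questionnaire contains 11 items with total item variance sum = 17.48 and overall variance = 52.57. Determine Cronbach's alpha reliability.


alpha = (k/(k-1)) * (1 - sum(si^2)/s_total^2)
= (11/10) * (1 - 17.48/52.57)
alpha = 0.7342

0.7342


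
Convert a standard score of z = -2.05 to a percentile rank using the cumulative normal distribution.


CDF(z) = 0.5 * (1 + erf(z/sqrt(2)))
erf(-1.4496) = -0.9596
CDF = 0.0202
Percentile rank = 0.0202 * 100 = 2.02

2.02


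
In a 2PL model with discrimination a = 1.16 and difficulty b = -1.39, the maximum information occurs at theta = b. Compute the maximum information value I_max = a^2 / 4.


For 2PL, max info at theta = b = -1.39
I_max = a^2 / 4 = 1.16^2 / 4
= 1.3456 / 4
I_max = 0.3364

0.3364


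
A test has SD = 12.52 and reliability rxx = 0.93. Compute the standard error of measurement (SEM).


SEM = SD * sqrt(1 - rxx)
SEM = 12.52 * sqrt(1 - 0.93)
SEM = 12.52 * sqrt(0.07) = 12.52 * 0.264575
SEM = 3.3125

3.3125


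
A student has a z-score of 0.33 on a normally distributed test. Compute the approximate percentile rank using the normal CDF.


CDF(z) = 0.5 * (1 + erf(z/sqrt(2)))
erf(0.2333) = 0.2586
CDF = 0.6293
Percentile rank = 0.6293 * 100 = 62.93

62.93


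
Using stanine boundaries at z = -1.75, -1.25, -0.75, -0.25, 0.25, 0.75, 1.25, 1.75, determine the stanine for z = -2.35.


Stanine boundaries: [-1.75, -1.25, -0.75, -0.25, 0.25, 0.75, 1.25, 1.75]
z = -2.35
Check each boundary:
  z < -1.75
  z < -1.25
  z < -0.75
  z < -0.25
  z < 0.25
  z < 0.75
  z < 1.25
  z < 1.75
Highest qualifying boundary gives stanine = 1

1


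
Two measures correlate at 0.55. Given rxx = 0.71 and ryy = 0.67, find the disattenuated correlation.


r_corrected = rxy / sqrt(rxx * ryy)
= 0.55 / sqrt(0.71 * 0.67)
= 0.55 / sqrt(0.4757)
= 0.55 / 0.68971
r_corrected = 0.7974

0.7974


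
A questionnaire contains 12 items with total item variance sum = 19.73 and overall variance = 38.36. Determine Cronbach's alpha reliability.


alpha = (k/(k-1)) * (1 - sum(si^2)/s_total^2)
= (12/11) * (1 - 19.73/38.36)
alpha = 0.5298

0.5298


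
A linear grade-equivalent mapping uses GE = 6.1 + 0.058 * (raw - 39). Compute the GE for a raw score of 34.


raw - median = 34 - 39 = -5
slope * diff = 0.058 * -5 = -0.29
GE = 6.1 + -0.29
GE = 5.81

5.81


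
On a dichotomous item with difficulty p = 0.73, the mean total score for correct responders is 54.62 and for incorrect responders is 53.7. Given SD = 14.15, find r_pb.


q = 1 - p = 0.27
rpb = ((M1 - M0) / SD) * sqrt(p * q)
rpb = ((54.62 - 53.7) / 14.15) * sqrt(0.73 * 0.27)
rpb = 0.0289

0.0289


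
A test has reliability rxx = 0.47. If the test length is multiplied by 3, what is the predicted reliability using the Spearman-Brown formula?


r_new = (n * rxx) / (1 + (n-1) * rxx)
r_new = (3 * 0.47) / (1 + 2 * 0.47)
r_new = 1.41 / 1.94
r_new = 0.7268

0.7268


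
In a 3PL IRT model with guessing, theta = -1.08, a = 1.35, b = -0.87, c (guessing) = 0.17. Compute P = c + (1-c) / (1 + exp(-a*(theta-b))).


logit = 1.35*(-1.08 - -0.87) = -0.2835
P* = 1/(1 + exp(--0.2835)) = 0.4296
P = 0.17 + (1 - 0.17) * 0.4296
P = 0.5266

0.5266


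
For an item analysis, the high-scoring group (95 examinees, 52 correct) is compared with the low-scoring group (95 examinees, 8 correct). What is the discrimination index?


p_upper = 52/95 = 0.5474
p_lower = 8/95 = 0.0842
D = 0.5474 - 0.0842 = 0.4632

0.4632


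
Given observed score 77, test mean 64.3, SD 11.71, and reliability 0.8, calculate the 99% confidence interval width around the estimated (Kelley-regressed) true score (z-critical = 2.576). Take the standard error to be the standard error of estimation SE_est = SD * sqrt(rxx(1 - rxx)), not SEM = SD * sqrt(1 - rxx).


True score estimate = 0.8*77 + 0.2*64.3 = 74.46
SE_est = SD * sqrt(rxx * (1 - rxx)) = 11.71 * sqrt(0.8 * 0.2) = 11.71 * sqrt(0.16) = 4.684
CI = T_est +/- z * SE_est, so width = 2 * z * SE_est = 2 * 2.576 * 4.684
Width = 24.132

24.132


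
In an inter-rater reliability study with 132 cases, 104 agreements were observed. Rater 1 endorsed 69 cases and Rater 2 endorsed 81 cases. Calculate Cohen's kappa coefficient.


P_o = 104/132 = 0.787879
P_e = (69*81 + 63*51) / 17424 = 0.505165
kappa = (P_o - P_e) / (1 - P_e)
kappa = (0.787879 - 0.505165) / (1 - 0.505165)
kappa = 0.5713

0.5713


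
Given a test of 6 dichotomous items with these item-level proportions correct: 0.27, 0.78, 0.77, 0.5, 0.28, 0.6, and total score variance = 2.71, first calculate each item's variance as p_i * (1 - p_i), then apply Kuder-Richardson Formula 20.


For each item, compute p_i * q_i:
  Item 1: 0.27 * 0.73 = 0.1971
  Item 2: 0.78 * 0.22 = 0.1716
  Item 3: 0.77 * 0.23 = 0.1771
  Item 4: 0.5 * 0.5 = 0.25
  Item 5: 0.28 * 0.72 = 0.2016
  Item 6: 0.6 * 0.4 = 0.24
Sum(p_i * q_i) = 0.1971 + 0.1716 + 0.1771 + 0.25 + 0.2016 + 0.24 = 1.2374
KR-20 = (k/(k-1)) * (1 - Sum(p_i*q_i) / Var_total)
= (6/5) * (1 - 1.2374/2.71)
= 1.2 * 0.5434
KR-20 = 0.6521

0.6521


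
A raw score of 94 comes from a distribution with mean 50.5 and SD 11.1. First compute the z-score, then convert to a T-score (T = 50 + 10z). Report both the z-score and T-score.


z = (X - mean) / SD = (94 - 50.5) / 11.1
z = 43.5 / 11.1
z = 3.9189
T-score = T = 50 + 10z
Carry z at full precision (z = 43.5 / 11.1) into the conversion:
T-score = 50 + 10 * (43.5 / 11.1) = 50 + 435 / 11.1
T-score = 50 + 39.1892
T-score = 89.1892

89.1892


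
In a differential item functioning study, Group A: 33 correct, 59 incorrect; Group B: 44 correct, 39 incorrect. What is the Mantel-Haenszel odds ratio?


Odds_A = 33/59 = 0.5593
Odds_B = 44/39 = 1.1282
OR = Odds_A / Odds_B = 0.5593 / 1.1282
Exactly, OR = (33 * 39) / (59 * 44) = 1287 / 2596
OR = 0.4958

0.4958


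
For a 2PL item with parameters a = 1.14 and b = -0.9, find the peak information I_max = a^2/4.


For 2PL, max info at theta = b = -0.9
I_max = a^2 / 4 = 1.14^2 / 4
= 1.2996 / 4
I_max = 0.3249

0.3249


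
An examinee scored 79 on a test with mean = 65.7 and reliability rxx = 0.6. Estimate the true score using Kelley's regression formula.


T_est = rxx * X + (1 - rxx) * mean
T_est = 0.6 * 79 + 0.4 * 65.7
T_est = 47.4 + 26.28
T_est = 73.68

73.68


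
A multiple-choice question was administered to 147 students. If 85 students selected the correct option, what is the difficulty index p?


Item difficulty p = number correct / total examinees
p = 85 / 147
p = 0.5782

0.5782


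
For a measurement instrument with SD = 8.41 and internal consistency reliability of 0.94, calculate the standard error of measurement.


SEM = SD * sqrt(1 - rxx)
SEM = 8.41 * sqrt(1 - 0.94)
SEM = 8.41 * sqrt(0.06) = 8.41 * 0.244949
SEM = 2.06

2.06


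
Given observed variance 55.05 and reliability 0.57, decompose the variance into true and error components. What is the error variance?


var_true = rxx * var_obs = 0.57 * 55.05 = 31.3785
var_error = var_obs - var_true
var_error = 55.05 - 31.3785
var_error = 23.6715

23.6715


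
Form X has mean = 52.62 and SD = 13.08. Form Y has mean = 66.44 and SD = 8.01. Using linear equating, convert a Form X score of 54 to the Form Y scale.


slope = SD_Y / SD_X = 8.01 / 13.08 ~ 0.6124
intercept = mean_Y - slope * mean_X = 66.44 - (8.01 / 13.08) * 52.62 ~ 34.2163
Y = slope * X + intercept. To avoid rounding drift from the rounded slope/intercept, evaluate the equivalent form Y = mean_Y + SD_Y * (X - mean_X) / SD_X at full precision:
Y = 66.44 + 8.01 * (54 - 52.62) / 13.08
Y = 66.44 + 8.01 * 1.38 / 13.08
Y = 66.44 + 11.0538 / 13.08
Y = 66.44 + 0.8451
Y = 67.2851

67.2851


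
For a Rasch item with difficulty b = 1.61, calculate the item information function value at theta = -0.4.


P = 1/(1+exp(-(-0.4-1.61))) = 0.1182
I = P*(1-P) = 0.1182 * 0.8818
I = 0.1042

0.1042


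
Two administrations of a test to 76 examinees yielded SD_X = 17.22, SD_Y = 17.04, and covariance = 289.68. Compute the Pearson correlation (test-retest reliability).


r = cov(X,Y) / (SD_X * SD_Y)
r = 289.68 / (17.22 * 17.04)
r = 289.68 / 293.4288
r = 0.9872

0.9872


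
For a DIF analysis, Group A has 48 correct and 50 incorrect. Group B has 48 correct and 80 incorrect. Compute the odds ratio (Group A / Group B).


Odds_A = 48/50 = 0.96
Odds_B = 48/80 = 0.6
OR = Odds_A / Odds_B = 0.96 / 0.6
Exactly, OR = (48 * 80) / (50 * 48) = 3840 / 2400
OR = 1.6

1.6


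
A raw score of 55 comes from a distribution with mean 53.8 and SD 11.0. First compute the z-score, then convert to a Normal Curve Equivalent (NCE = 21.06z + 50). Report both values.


z = (X - mean) / SD = (55 - 53.8) / 11.0
z = 1.2 / 11.0
z = 0.1091
NCE = NCE = 21.06z + 50
Carry z at full precision (z = 1.2 / 11.0) into the conversion:
NCE = 21.06 * (1.2 / 11.0) + 50 = 25.272 / 11.0 + 50
NCE = 2.2975 + 50
NCE = 52.2975

52.2975


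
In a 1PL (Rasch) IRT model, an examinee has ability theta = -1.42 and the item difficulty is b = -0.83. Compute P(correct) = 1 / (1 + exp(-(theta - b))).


theta - b = -1.42 - -0.83 = -0.59
exp(-(theta - b)) = exp(0.59) = 1.804
P = 1 / (1 + 1.804)
P = 0.3566

0.3566


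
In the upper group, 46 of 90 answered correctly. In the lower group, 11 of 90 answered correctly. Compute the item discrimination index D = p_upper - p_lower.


p_upper = 46/90 = 0.5111
p_lower = 11/90 = 0.1222
D = 0.5111 - 0.1222 = 0.3889

0.3889


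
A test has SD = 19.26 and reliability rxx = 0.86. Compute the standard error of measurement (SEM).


SEM = SD * sqrt(1 - rxx)
SEM = 19.26 * sqrt(1 - 0.86)
SEM = 19.26 * sqrt(0.14) = 19.26 * 0.374166
SEM = 7.2064

7.2064


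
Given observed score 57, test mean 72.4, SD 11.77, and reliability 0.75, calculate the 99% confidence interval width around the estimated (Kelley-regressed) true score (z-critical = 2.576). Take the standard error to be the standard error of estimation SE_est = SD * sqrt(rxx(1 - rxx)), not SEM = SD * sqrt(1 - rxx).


True score estimate = 0.75*57 + 0.25*72.4 = 60.85
SE_est = SD * sqrt(rxx * (1 - rxx)) = 11.77 * sqrt(0.75 * 0.25) = 11.77 * sqrt(0.1875) = 5.09656
CI = T_est +/- z * SE_est, so width = 2 * z * SE_est = 2 * 2.576 * 5.09656
Width = 26.2575

26.2575


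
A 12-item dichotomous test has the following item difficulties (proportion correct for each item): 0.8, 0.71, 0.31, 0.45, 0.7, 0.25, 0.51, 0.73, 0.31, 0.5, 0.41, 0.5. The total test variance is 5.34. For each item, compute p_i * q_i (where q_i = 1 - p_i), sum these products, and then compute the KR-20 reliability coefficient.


For each item, compute p_i * q_i:
  Item 1: 0.8 * 0.2 = 0.16
  Item 2: 0.71 * 0.29 = 0.2059
  Item 3: 0.31 * 0.69 = 0.2139
  Item 4: 0.45 * 0.55 = 0.2475
  Item 5: 0.7 * 0.3 = 0.21
  Item 6: 0.25 * 0.75 = 0.1875
  Item 7: 0.51 * 0.49 = 0.2499
  Item 8: 0.73 * 0.27 = 0.1971
  Item 9: 0.31 * 0.69 = 0.2139
  Item 10: 0.5 * 0.5 = 0.25
  Item 11: 0.41 * 0.59 = 0.2419
  Item 12: 0.5 * 0.5 = 0.25
Sum(p_i * q_i) = 0.16 + 0.2059 + 0.2139 + 0.2475 + 0.21 + 0.1875 + 0.2499 + 0.1971 + 0.2139 + 0.25 + 0.2419 + 0.25 = 2.6276
KR-20 = (k/(k-1)) * (1 - Sum(p_i*q_i) / Var_total)
= (12/11) * (1 - 2.6276/5.34)
= 1.0909 * 0.5079
KR-20 = 0.5541

0.5541


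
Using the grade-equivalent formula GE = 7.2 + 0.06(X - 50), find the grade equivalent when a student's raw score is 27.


raw - median = 27 - 50 = -23
slope * diff = 0.06 * -23 = -1.38
GE = 7.2 + -1.38
GE = 5.82

5.82


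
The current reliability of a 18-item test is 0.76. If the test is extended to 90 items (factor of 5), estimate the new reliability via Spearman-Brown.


r_new = (n * rxx) / (1 + (n-1) * rxx)
r_new = (5 * 0.76) / (1 + 4 * 0.76)
r_new = 3.8 / 4.04
r_new = 0.9406

0.9406


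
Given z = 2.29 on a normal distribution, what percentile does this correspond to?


CDF(z) = 0.5 * (1 + erf(z/sqrt(2)))
erf(1.6193) = 0.978
CDF = 0.989
Percentile rank = 0.989 * 100 = 98.9

98.9


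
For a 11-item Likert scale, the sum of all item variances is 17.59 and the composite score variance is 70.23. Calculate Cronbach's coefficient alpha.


alpha = (k/(k-1)) * (1 - sum(si^2)/s_total^2)
= (11/10) * (1 - 17.59/70.23)
alpha = 0.8245

0.8245


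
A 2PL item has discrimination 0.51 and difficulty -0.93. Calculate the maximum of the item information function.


For 2PL, max info at theta = b = -0.93
I_max = a^2 / 4 = 0.51^2 / 4
= 0.2601 / 4
I_max = 0.065

0.065


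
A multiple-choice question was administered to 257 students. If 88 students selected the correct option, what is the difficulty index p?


Item difficulty p = number correct / total examinees
p = 88 / 257
p = 0.3424

0.3424


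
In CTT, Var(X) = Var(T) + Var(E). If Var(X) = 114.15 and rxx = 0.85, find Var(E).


var_true = rxx * var_obs = 0.85 * 114.15 = 97.0275
var_error = var_obs - var_true
var_error = 114.15 - 97.0275
var_error = 17.1225

17.1225


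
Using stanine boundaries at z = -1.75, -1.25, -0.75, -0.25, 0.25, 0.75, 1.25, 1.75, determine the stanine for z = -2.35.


Stanine boundaries: [-1.75, -1.25, -0.75, -0.25, 0.25, 0.75, 1.25, 1.75]
z = -2.35
Check each boundary:
  z < -1.75
  z < -1.25
  z < -0.75
  z < -0.25
  z < 0.25
  z < 0.75
  z < 1.25
  z < 1.75
Highest qualifying boundary gives stanine = 1

1


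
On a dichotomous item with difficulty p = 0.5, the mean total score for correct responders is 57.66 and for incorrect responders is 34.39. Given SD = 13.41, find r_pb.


q = 1 - p = 0.5
rpb = ((M1 - M0) / SD) * sqrt(p * q)
rpb = ((57.66 - 34.39) / 13.41) * sqrt(0.5 * 0.5)
rpb = 0.8676

0.8676


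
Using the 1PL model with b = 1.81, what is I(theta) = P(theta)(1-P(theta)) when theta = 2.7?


P = 1/(1+exp(-(2.7-1.81))) = 0.7089
I = P*(1-P) = 0.7089 * 0.2911
I = 0.2064

0.2064


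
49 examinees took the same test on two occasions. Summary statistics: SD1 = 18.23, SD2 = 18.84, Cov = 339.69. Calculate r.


r = cov(X,Y) / (SD_X * SD_Y)
r = 339.69 / (18.23 * 18.84)
r = 339.69 / 343.4532
r = 0.989

0.989


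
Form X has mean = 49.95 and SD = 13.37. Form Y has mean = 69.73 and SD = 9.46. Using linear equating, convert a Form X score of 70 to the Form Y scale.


slope = SD_Y / SD_X = 9.46 / 13.37 ~ 0.7076
intercept = mean_Y - slope * mean_X = 69.73 - (9.46 / 13.37) * 49.95 ~ 34.3877
Y = slope * X + intercept. To avoid rounding drift from the rounded slope/intercept, evaluate the equivalent form Y = mean_Y + SD_Y * (X - mean_X) / SD_X at full precision:
Y = 69.73 + 9.46 * (70 - 49.95) / 13.37
Y = 69.73 + 9.46 * 20.05 / 13.37
Y = 69.73 + 189.673 / 13.37
Y = 69.73 + 14.1865
Y = 83.9165

83.9165


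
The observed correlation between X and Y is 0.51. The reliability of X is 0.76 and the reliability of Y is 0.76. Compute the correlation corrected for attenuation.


r_corrected = rxy / sqrt(rxx * ryy)
= 0.51 / sqrt(0.76 * 0.76)
= 0.51 / sqrt(0.5776)
= 0.51 / 0.76
r_corrected = 0.6711

0.6711


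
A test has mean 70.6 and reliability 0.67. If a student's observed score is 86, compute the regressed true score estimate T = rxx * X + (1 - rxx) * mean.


T_est = rxx * X + (1 - rxx) * mean
T_est = 0.67 * 86 + 0.33 * 70.6
T_est = 57.62 + 23.298
T_est = 80.918

80.918


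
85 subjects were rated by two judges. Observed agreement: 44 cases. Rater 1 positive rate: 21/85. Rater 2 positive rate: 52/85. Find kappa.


P_o = 44/85 = 0.517647
P_e = (21*52 + 64*33) / 7225 = 0.44346
kappa = (P_o - P_e) / (1 - P_e)
kappa = (0.517647 - 0.44346) / (1 - 0.44346)
kappa = 0.1333

0.1333


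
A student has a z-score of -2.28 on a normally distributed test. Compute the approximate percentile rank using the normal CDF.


CDF(z) = 0.5 * (1 + erf(z/sqrt(2)))
erf(-1.6122) = -0.9774
CDF = 0.0113
Percentile rank = 0.0113 * 100 = 1.13

1.13


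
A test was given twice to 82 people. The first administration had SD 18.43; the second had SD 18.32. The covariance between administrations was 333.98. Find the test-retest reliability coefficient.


r = cov(X,Y) / (SD_X * SD_Y)
r = 333.98 / (18.43 * 18.32)
r = 333.98 / 337.6376
r = 0.9892

0.9892


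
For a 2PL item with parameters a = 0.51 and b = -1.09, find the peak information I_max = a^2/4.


For 2PL, max info at theta = b = -1.09
I_max = a^2 / 4 = 0.51^2 / 4
= 0.2601 / 4
I_max = 0.065

0.065


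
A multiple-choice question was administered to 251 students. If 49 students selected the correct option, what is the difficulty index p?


Item difficulty p = number correct / total examinees
p = 49 / 251
p = 0.1952

0.1952


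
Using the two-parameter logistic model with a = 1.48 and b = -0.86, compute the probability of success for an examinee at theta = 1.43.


a*(theta - b) = 1.48 * (1.43 - -0.86) = 3.3892
exp(-3.3892) = 0.0337
P = 1 / (1 + 0.0337)
P = 0.9674

0.9674


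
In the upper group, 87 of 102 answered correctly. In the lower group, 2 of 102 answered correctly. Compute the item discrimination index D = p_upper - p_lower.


p_upper = 87/102 = 0.8529
p_lower = 2/102 = 0.0196
D = 0.8529 - 0.0196 = 0.8333

0.8333


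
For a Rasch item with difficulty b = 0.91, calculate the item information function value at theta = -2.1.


P = 1/(1+exp(-(-2.1-0.91))) = 0.047
I = P*(1-P) = 0.047 * 0.953
I = 0.0448

0.0448


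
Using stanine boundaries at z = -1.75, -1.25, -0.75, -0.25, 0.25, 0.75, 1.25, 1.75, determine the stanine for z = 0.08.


Stanine boundaries: [-1.75, -1.25, -0.75, -0.25, 0.25, 0.75, 1.25, 1.75]
z = 0.08
Check each boundary:
  z >= -1.75 -> could be stanine 2
  z >= -1.25 -> could be stanine 3
  z >= -0.75 -> could be stanine 4
  z >= -0.25 -> could be stanine 5
  z < 0.25
  z < 0.75
  z < 1.25
  z < 1.75
Highest qualifying boundary gives stanine = 5

5


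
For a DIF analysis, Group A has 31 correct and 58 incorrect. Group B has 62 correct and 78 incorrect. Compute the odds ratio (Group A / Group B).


Odds_A = 31/58 = 0.5345
Odds_B = 62/78 = 0.7949
OR = Odds_A / Odds_B = 0.5345 / 0.7949
Exactly, OR = (31 * 78) / (58 * 62) = 2418 / 3596
OR = 0.6724

0.6724


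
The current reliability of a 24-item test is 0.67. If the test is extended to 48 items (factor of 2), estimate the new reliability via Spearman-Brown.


r_new = (n * rxx) / (1 + (n-1) * rxx)
r_new = (2 * 0.67) / (1 + 1 * 0.67)
r_new = 1.34 / 1.67
r_new = 0.8024

0.8024


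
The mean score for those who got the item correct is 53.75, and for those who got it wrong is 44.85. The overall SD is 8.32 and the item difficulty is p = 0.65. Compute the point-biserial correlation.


q = 1 - p = 0.35
rpb = ((M1 - M0) / SD) * sqrt(p * q)
rpb = ((53.75 - 44.85) / 8.32) * sqrt(0.65 * 0.35)
rpb = 0.5102

0.5102


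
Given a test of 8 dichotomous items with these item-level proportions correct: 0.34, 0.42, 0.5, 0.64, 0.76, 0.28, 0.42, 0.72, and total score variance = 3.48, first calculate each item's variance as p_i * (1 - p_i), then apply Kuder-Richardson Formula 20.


For each item, compute p_i * q_i:
  Item 1: 0.34 * 0.66 = 0.2244
  Item 2: 0.42 * 0.58 = 0.2436
  Item 3: 0.5 * 0.5 = 0.25
  Item 4: 0.64 * 0.36 = 0.2304
  Item 5: 0.76 * 0.24 = 0.1824
  Item 6: 0.28 * 0.72 = 0.2016
  Item 7: 0.42 * 0.58 = 0.2436
  Item 8: 0.72 * 0.28 = 0.2016
Sum(p_i * q_i) = 0.2244 + 0.2436 + 0.25 + 0.2304 + 0.1824 + 0.2016 + 0.2436 + 0.2016 = 1.7776
KR-20 = (k/(k-1)) * (1 - Sum(p_i*q_i) / Var_total)
= (8/7) * (1 - 1.7776/3.48)
= 1.1429 * 0.4892
KR-20 = 0.5591

0.5591


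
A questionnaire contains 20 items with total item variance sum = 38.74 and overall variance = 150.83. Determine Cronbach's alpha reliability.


alpha = (k/(k-1)) * (1 - sum(si^2)/s_total^2)
= (20/19) * (1 - 38.74/150.83)
alpha = 0.7823

0.7823


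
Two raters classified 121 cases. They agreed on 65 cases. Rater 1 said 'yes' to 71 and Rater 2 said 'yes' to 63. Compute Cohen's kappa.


P_o = 65/121 = 0.53719
P_e = (71*63 + 50*58) / 14641 = 0.503586
kappa = (P_o - P_e) / (1 - P_e)
kappa = (0.53719 - 0.503586) / (1 - 0.503586)
kappa = 0.0677

0.0677


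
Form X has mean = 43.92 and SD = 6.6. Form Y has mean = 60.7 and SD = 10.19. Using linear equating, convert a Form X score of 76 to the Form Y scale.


slope = SD_Y / SD_X = 10.19 / 6.6 ~ 1.5439
intercept = mean_Y - slope * mean_X = 60.7 - (10.19 / 6.6) * 43.92 ~ -7.1098
Y = slope * X + intercept. To avoid rounding drift from the rounded slope/intercept, evaluate the equivalent form Y = mean_Y + SD_Y * (X - mean_X) / SD_X at full precision:
Y = 60.7 + 10.19 * (76 - 43.92) / 6.6
Y = 60.7 + 10.19 * 32.08 / 6.6
Y = 60.7 + 326.8952 / 6.6
Y = 60.7 + 49.5296
Y = 110.2296

110.2296


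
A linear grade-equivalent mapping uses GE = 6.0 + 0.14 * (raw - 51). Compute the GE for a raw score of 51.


raw - median = 51 - 51 = 0
slope * diff = 0.14 * 0 = 0.0
GE = 6.0 + 0.0
GE = 6.0

6.0


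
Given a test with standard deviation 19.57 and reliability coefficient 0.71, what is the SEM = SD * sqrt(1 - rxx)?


SEM = SD * sqrt(1 - rxx)
SEM = 19.57 * sqrt(1 - 0.71)
SEM = 19.57 * sqrt(0.29) = 19.57 * 0.538516
SEM = 10.5388

10.5388


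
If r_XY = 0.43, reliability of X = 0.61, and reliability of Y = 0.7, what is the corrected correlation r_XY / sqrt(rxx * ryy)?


r_corrected = rxy / sqrt(rxx * ryy)
= 0.43 / sqrt(0.61 * 0.7)
= 0.43 / sqrt(0.427)
= 0.43 / 0.653452
r_corrected = 0.658

0.658


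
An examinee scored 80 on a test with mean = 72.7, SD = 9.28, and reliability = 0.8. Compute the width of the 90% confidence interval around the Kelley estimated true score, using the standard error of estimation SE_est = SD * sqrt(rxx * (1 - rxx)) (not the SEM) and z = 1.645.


True score estimate = 0.8*80 + 0.2*72.7 = 78.54
SE_est = SD * sqrt(rxx * (1 - rxx)) = 9.28 * sqrt(0.8 * 0.2) = 9.28 * sqrt(0.16) = 3.712
CI = T_est +/- z * SE_est, so width = 2 * z * SE_est = 2 * 1.645 * 3.712
Width = 12.2125

12.2125


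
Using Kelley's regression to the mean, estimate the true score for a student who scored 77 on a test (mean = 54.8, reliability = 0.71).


T_est = rxx * X + (1 - rxx) * mean
T_est = 0.71 * 77 + 0.29 * 54.8
T_est = 54.67 + 15.892
T_est = 70.562

70.562


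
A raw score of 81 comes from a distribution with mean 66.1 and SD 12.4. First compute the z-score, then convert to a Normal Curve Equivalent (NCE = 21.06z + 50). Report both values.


z = (X - mean) / SD = (81 - 66.1) / 12.4
z = 14.9 / 12.4
z = 1.2016
NCE = NCE = 21.06z + 50
Carry z at full precision (z = 14.9 / 12.4) into the conversion:
NCE = 21.06 * (14.9 / 12.4) + 50 = 313.794 / 12.4 + 50
NCE = 25.306 + 50
NCE = 75.306

75.306


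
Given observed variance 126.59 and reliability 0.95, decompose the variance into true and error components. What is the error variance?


var_true = rxx * var_obs = 0.95 * 126.59 = 120.2605
var_error = var_obs - var_true
var_error = 126.59 - 120.2605
var_error = 6.3295

6.3295


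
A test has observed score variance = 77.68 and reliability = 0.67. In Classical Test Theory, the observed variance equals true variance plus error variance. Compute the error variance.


var_true = rxx * var_obs = 0.67 * 77.68 = 52.0456
var_error = var_obs - var_true
var_error = 77.68 - 52.0456
var_error = 25.6344

25.6344


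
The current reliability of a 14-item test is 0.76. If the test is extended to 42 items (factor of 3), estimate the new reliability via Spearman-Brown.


r_new = (n * rxx) / (1 + (n-1) * rxx)
r_new = (3 * 0.76) / (1 + 2 * 0.76)
r_new = 2.28 / 2.52
r_new = 0.9048

0.9048


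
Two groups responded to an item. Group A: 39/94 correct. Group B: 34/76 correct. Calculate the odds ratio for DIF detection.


Odds_A = 39/55 = 0.7091
Odds_B = 34/42 = 0.8095
OR = Odds_A / Odds_B = 0.7091 / 0.8095
Exactly, OR = (39 * 42) / (55 * 34) = 1638 / 1870
OR = 0.8759

0.8759


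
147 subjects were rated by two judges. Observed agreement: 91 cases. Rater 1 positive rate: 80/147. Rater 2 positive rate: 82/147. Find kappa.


P_o = 91/147 = 0.619048
P_e = (80*82 + 67*65) / 21609 = 0.505114
kappa = (P_o - P_e) / (1 - P_e)
kappa = (0.619048 - 0.505114) / (1 - 0.505114)
kappa = 0.2302

0.2302


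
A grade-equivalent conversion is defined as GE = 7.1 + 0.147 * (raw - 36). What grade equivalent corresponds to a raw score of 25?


raw - median = 25 - 36 = -11
slope * diff = 0.147 * -11 = -1.617
GE = 7.1 + -1.617
GE = 5.483

5.483


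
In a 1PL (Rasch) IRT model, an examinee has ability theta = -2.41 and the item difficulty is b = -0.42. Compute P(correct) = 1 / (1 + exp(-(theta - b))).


theta - b = -2.41 - -0.42 = -1.99
exp(-(theta - b)) = exp(1.99) = 7.3155
P = 1 / (1 + 7.3155)
P = 0.1203

0.1203


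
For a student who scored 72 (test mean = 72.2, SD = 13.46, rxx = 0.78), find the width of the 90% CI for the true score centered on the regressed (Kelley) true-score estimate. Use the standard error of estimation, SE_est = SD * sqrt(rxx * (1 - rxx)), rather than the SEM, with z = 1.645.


True score estimate = 0.78*72 + 0.22*72.2 = 72.044
SE_est = SD * sqrt(rxx * (1 - rxx)) = 13.46 * sqrt(0.78 * 0.22) = 13.46 * sqrt(0.1716) = 5.575755
CI = T_est +/- z * SE_est, so width = 2 * z * SE_est = 2 * 1.645 * 5.575755
Width = 18.3442

18.3442


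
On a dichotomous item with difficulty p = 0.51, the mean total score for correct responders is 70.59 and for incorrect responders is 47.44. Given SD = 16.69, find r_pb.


q = 1 - p = 0.49
rpb = ((M1 - M0) / SD) * sqrt(p * q)
rpb = ((70.59 - 47.44) / 16.69) * sqrt(0.51 * 0.49)
rpb = 0.6934

0.6934


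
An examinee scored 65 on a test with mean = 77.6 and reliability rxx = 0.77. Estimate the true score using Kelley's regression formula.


T_est = rxx * X + (1 - rxx) * mean
T_est = 0.77 * 65 + 0.23 * 77.6
T_est = 50.05 + 17.848
T_est = 67.898

67.898


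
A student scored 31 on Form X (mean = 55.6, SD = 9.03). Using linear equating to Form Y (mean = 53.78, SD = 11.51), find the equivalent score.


slope = SD_Y / SD_X = 11.51 / 9.03 ~ 1.2746
intercept = mean_Y - slope * mean_X = 53.78 - (11.51 / 9.03) * 55.6 ~ -17.09
Y = slope * X + intercept. To avoid rounding drift from the rounded slope/intercept, evaluate the equivalent form Y = mean_Y + SD_Y * (X - mean_X) / SD_X at full precision:
Y = 53.78 + 11.51 * (31 - 55.6) / 9.03
Y = 53.78 - 11.51 * 24.6 / 9.03
Y = 53.78 - 283.146 / 9.03
Y = 53.78 - 31.3561
Y = 22.4239

22.4239


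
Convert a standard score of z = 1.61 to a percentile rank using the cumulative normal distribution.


CDF(z) = 0.5 * (1 + erf(z/sqrt(2)))
erf(1.1384) = 0.8926
CDF = 0.9463
Percentile rank = 0.9463 * 100 = 94.63

94.63


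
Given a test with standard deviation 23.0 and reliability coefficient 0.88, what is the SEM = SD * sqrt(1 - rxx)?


SEM = SD * sqrt(1 - rxx)
SEM = 23.0 * sqrt(1 - 0.88)
SEM = 23.0 * sqrt(0.12) = 23.0 * 0.34641
SEM = 7.9674

7.9674


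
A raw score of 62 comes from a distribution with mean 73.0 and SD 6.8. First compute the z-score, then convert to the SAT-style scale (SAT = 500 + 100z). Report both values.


z = (X - mean) / SD = (62 - 73.0) / 6.8
z = -11.0 / 6.8
z = -1.6176
SAT-scale = SAT = 500 + 100z
Carry z at full precision (z = -11.0 / 6.8) into the conversion:
SAT-scale = 500 + 100 * (-11.0 / 6.8) = 500 + -1100 / 6.8
SAT-scale = 500 + -161.7647
SAT-scale = 338.2353

338.2353


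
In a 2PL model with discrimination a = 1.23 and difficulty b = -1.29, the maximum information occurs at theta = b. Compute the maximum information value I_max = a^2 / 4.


For 2PL, max info at theta = b = -1.29
I_max = a^2 / 4 = 1.23^2 / 4
= 1.5129 / 4
I_max = 0.3782

0.3782


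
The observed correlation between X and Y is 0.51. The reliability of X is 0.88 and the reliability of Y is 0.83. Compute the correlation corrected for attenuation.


r_corrected = rxy / sqrt(rxx * ryy)
= 0.51 / sqrt(0.88 * 0.83)
= 0.51 / sqrt(0.7304)
= 0.51 / 0.854634
r_corrected = 0.5967

0.5967


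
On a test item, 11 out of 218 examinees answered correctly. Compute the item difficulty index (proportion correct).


Item difficulty p = number correct / total examinees
p = 11 / 218
p = 0.0505

0.0505


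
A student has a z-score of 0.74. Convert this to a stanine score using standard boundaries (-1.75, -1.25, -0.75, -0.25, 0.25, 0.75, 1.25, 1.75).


Stanine boundaries: [-1.75, -1.25, -0.75, -0.25, 0.25, 0.75, 1.25, 1.75]
z = 0.74
Check each boundary:
  z >= -1.75 -> could be stanine 2
  z >= -1.25 -> could be stanine 3
  z >= -0.75 -> could be stanine 4
  z >= -0.25 -> could be stanine 5
  z >= 0.25 -> could be stanine 6
  z < 0.75
  z < 1.25
  z < 1.75
Highest qualifying boundary gives stanine = 6

6


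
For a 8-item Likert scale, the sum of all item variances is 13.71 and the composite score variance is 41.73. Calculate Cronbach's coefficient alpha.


alpha = (k/(k-1)) * (1 - sum(si^2)/s_total^2)
= (8/7) * (1 - 13.71/41.73)
alpha = 0.7674

0.7674


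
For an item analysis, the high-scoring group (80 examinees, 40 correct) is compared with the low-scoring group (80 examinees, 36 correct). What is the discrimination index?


p_upper = 40/80 = 0.5
p_lower = 36/80 = 0.45
D = 0.5 - 0.45 = 0.05

0.05


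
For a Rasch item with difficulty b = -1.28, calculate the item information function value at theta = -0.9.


P = 1/(1+exp(-(-0.9--1.28))) = 0.5939
I = P*(1-P) = 0.5939 * 0.4061
I = 0.2412

0.2412


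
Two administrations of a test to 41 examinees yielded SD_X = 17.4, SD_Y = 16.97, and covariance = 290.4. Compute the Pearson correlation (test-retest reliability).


r = cov(X,Y) / (SD_X * SD_Y)
r = 290.4 / (17.4 * 16.97)
r = 290.4 / 295.278
r = 0.9835

0.9835


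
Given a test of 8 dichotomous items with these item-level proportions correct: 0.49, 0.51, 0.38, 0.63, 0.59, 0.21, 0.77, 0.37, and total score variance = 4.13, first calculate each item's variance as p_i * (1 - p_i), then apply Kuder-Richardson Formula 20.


For each item, compute p_i * q_i:
  Item 1: 0.49 * 0.51 = 0.2499
  Item 2: 0.51 * 0.49 = 0.2499
  Item 3: 0.38 * 0.62 = 0.2356
  Item 4: 0.63 * 0.37 = 0.2331
  Item 5: 0.59 * 0.41 = 0.2419
  Item 6: 0.21 * 0.79 = 0.1659
  Item 7: 0.77 * 0.23 = 0.1771
  Item 8: 0.37 * 0.63 = 0.2331
Sum(p_i * q_i) = 0.2499 + 0.2499 + 0.2356 + 0.2331 + 0.2419 + 0.1659 + 0.1771 + 0.2331 = 1.7865
KR-20 = (k/(k-1)) * (1 - Sum(p_i*q_i) / Var_total)
= (8/7) * (1 - 1.7865/4.13)
= 1.1429 * 0.5674
KR-20 = 0.6485

0.6485


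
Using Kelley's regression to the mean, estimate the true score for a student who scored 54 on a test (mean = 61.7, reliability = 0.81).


T_est = rxx * X + (1 - rxx) * mean
T_est = 0.81 * 54 + 0.19 * 61.7
T_est = 43.74 + 11.723
T_est = 55.463

55.463


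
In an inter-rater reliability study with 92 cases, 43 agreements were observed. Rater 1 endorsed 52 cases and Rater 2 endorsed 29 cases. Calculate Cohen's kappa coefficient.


P_o = 43/92 = 0.467391
P_e = (52*29 + 40*63) / 8464 = 0.475898
kappa = (P_o - P_e) / (1 - P_e)
kappa = (0.467391 - 0.475898) / (1 - 0.475898)
kappa = -0.0162

-0.0162


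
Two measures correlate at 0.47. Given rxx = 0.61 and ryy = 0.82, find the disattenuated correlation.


r_corrected = rxy / sqrt(rxx * ryy)
= 0.47 / sqrt(0.61 * 0.82)
= 0.47 / sqrt(0.5002)
= 0.47 / 0.707248
r_corrected = 0.6645

0.6645


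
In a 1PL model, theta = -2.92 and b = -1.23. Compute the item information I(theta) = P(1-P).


P = 1/(1+exp(-(-2.92--1.23))) = 0.1558
I = P*(1-P) = 0.1558 * 0.8442
I = 0.1315

0.1315


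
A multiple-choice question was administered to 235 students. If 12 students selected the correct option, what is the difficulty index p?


Item difficulty p = number correct / total examinees
p = 12 / 235
p = 0.0511

0.0511


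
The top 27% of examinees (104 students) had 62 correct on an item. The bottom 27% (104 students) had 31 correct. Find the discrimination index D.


p_upper = 62/104 = 0.5962
p_lower = 31/104 = 0.2981
D = 0.5962 - 0.2981 = 0.2981

0.2981


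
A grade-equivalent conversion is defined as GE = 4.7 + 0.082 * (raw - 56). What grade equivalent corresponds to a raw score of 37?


raw - median = 37 - 56 = -19
slope * diff = 0.082 * -19 = -1.558
GE = 4.7 + -1.558
GE = 3.142

3.142


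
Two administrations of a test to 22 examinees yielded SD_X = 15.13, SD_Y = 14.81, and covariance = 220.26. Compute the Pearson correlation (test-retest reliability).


r = cov(X,Y) / (SD_X * SD_Y)
r = 220.26 / (15.13 * 14.81)
r = 220.26 / 224.0753
r = 0.983

0.983


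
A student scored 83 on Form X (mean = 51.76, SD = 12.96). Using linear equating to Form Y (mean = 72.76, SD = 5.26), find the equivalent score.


slope = SD_Y / SD_X = 5.26 / 12.96 ~ 0.4059
intercept = mean_Y - slope * mean_X = 72.76 - (5.26 / 12.96) * 51.76 ~ 51.7525
Y = slope * X + intercept. To avoid rounding drift from the rounded slope/intercept, evaluate the equivalent form Y = mean_Y + SD_Y * (X - mean_X) / SD_X at full precision:
Y = 72.76 + 5.26 * (83 - 51.76) / 12.96
Y = 72.76 + 5.26 * 31.24 / 12.96
Y = 72.76 + 164.3224 / 12.96
Y = 72.76 + 12.6792
Y = 85.4392

85.4392


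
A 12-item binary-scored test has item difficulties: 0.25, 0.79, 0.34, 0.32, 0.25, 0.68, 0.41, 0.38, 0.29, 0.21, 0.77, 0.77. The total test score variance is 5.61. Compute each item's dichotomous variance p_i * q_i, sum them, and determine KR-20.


For each item, compute p_i * q_i:
  Item 1: 0.25 * 0.75 = 0.1875
  Item 2: 0.79 * 0.21 = 0.1659
  Item 3: 0.34 * 0.66 = 0.2244
  Item 4: 0.32 * 0.68 = 0.2176
  Item 5: 0.25 * 0.75 = 0.1875
  Item 6: 0.68 * 0.32 = 0.2176
  Item 7: 0.41 * 0.59 = 0.2419
  Item 8: 0.38 * 0.62 = 0.2356
  Item 9: 0.29 * 0.71 = 0.2059
  Item 10: 0.21 * 0.79 = 0.1659
  Item 11: 0.77 * 0.23 = 0.1771
  Item 12: 0.77 * 0.23 = 0.1771
Sum(p_i * q_i) = 0.1875 + 0.1659 + 0.2244 + 0.2176 + 0.1875 + 0.2176 + 0.2419 + 0.2356 + 0.2059 + 0.1659 + 0.1771 + 0.1771 = 2.404
KR-20 = (k/(k-1)) * (1 - Sum(p_i*q_i) / Var_total)
= (12/11) * (1 - 2.404/5.61)
= 1.0909 * 0.5715
KR-20 = 0.6234

0.6234


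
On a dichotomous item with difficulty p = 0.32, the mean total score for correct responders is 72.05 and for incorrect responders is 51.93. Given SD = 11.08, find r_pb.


q = 1 - p = 0.68
rpb = ((M1 - M0) / SD) * sqrt(p * q)
rpb = ((72.05 - 51.93) / 11.08) * sqrt(0.32 * 0.68)
rpb = 0.8471

0.8471


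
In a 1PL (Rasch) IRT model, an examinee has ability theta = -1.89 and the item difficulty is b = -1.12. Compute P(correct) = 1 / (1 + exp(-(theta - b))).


theta - b = -1.89 - -1.12 = -0.77
exp(-(theta - b)) = exp(0.77) = 2.1598
P = 1 / (1 + 2.1598)
P = 0.3165

0.3165


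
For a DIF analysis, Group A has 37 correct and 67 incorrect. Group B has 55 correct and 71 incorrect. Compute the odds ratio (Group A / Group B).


Odds_A = 37/67 = 0.5522
Odds_B = 55/71 = 0.7746
OR = Odds_A / Odds_B = 0.5522 / 0.7746
Exactly, OR = (37 * 71) / (67 * 55) = 2627 / 3685
OR = 0.7129

0.7129


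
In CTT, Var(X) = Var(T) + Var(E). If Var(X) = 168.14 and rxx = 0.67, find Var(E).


var_true = rxx * var_obs = 0.67 * 168.14 = 112.6538
var_error = var_obs - var_true
var_error = 168.14 - 112.6538
var_error = 55.4862

55.4862


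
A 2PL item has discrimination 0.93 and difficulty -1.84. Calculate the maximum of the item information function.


For 2PL, max info at theta = b = -1.84
I_max = a^2 / 4 = 0.93^2 / 4
= 0.8649 / 4
I_max = 0.2162

0.2162
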